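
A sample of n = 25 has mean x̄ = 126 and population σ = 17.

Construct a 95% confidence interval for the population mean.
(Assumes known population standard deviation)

Answer: (119.3360, 132.6640)

Derivation:
Confidence level: 95%, α = 0.05
z_0.025 = 1.960
SE = σ/√n = 17/√25 = 3.4000
Margin of error = 1.960 × 3.4000 = 6.6640
CI: x̄ ± margin = 126 ± 6.6640
CI: (119.3360, 132.6640)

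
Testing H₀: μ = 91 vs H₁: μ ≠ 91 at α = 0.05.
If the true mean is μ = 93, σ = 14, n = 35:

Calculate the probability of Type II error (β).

SE = σ/√n = 14/√35 = 2.3664
Critical values: μ₀ ± z_0.025×SE = 91 ± 1.960×2.3664
Acceptance region: (86.3619, 95.6381)
Under H₁ (μ = 93): z_high = (95.6381 - 93)/2.3664 = 1.1148, z_low = (86.3619 - 93)/2.3664 = -2.8051
β = P(not reject | H₁) = Φ(1.1148) - Φ(-2.8051) ≈ 0.8650

Answer: β ≈ 0.8650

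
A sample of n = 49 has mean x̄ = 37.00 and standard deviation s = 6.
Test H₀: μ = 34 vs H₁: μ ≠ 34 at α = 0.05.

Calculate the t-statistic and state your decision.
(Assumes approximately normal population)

Answer: t = 3.5002, reject H₀

Derivation:
df = n - 1 = 48
SE = s/√n = 6/√49 = 0.8571
t = (x̄ - μ₀)/SE = (37.00 - 34)/0.8571 = 3.5002
Critical value: t_{0.025,48} = ±2.011
p-value ≈ 0.0010
Decision: reject H₀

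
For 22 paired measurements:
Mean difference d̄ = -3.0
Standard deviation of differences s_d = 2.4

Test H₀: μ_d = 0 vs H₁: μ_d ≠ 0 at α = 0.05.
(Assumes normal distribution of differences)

Answer: t = -5.8628, reject H₀

Derivation:
df = n - 1 = 21
SE = s_d/√n = 2.4/√22 = 0.5117
t = d̄/SE = -3.0/0.5117 = -5.8628
Critical value: t_{0.025,21} = ±2.080
p-value < 0.0001
Decision: reject H₀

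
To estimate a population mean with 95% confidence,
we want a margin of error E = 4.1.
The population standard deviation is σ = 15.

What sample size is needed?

z_0.025 = 1.960
n = (z×σ/E)² = (1.960×15/4.1)²
n = 51.4194
Round up: n = 52

Answer: n = 52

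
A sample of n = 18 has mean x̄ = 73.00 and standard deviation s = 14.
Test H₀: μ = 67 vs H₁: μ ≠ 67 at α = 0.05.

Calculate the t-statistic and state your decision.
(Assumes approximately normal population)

Answer: t = 1.8183, fail to reject H₀

Derivation:
df = n - 1 = 17
SE = s/√n = 14/√18 = 3.2998
t = (x̄ - μ₀)/SE = (73.00 - 67)/3.2998 = 1.8183
Critical value: t_{0.025,17} = ±2.110
p-value ≈ 0.0867
Decision: fail to reject H₀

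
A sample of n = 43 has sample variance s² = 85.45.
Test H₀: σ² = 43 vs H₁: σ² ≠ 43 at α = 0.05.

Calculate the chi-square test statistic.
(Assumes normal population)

Answer: χ² = 83.4628, reject H₀

Derivation:
df = n - 1 = 42
χ² = (n-1)s²/σ₀² = 42×85.45/43 = 83.4628
Critical values: χ²_{0.975,42} = 25.999, χ²_{0.025,42} = 61.777
Rejection region: χ² < 25.999 or χ² > 61.777
Decision: reject H₀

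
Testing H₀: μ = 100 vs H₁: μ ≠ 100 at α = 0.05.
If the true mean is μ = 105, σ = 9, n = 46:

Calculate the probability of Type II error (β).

Answer: β ≈ 0.0353

Derivation:
SE = σ/√n = 9/√46 = 1.3270
Critical values: μ₀ ± z_0.025×SE = 100 ± 1.960×1.3270
Acceptance region: (97.3991, 102.6009)
Under H₁ (μ = 105): z_high = (102.6009 - 105)/1.3270 = -1.8079, z_low = (97.3991 - 105)/1.3270 = -5.7279
β = P(not reject | H₁) = Φ(-1.8079) - Φ(-5.7279) ≈ 0.0353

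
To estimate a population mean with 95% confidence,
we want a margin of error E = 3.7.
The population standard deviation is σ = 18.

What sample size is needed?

Answer: n = 91

Derivation:
z_0.025 = 1.960
n = (z×σ/E)² = (1.960×18/3.7)²
n = 90.9188
Round up: n = 91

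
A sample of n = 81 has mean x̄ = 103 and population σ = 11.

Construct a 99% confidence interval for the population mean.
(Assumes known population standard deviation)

Confidence level: 99%, α = 0.01
z_0.005 = 2.576
SE = σ/√n = 11/√81 = 1.2222
Margin of error = 2.576 × 1.2222 = 3.1484
CI: x̄ ± margin = 103 ± 3.1484
CI: (99.8516, 106.1484)

Answer: (99.8516, 106.1484)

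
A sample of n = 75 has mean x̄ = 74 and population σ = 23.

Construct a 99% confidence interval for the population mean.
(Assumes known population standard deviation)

Answer: (67.1587, 80.8413)

Derivation:
Confidence level: 99%, α = 0.01
z_0.005 = 2.576
SE = σ/√n = 23/√75 = 2.6558
Margin of error = 2.576 × 2.6558 = 6.8413
CI: x̄ ± margin = 74 ± 6.8413
CI: (67.1587, 80.8413)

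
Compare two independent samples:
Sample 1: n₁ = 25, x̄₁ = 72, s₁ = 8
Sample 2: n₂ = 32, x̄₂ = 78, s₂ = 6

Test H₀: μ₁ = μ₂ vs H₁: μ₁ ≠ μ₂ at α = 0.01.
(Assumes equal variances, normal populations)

Pooled variance: s²_p = [24×8² + 31×6²]/(55) = 48.2182
s_p = 6.9439
SE = s_p×√(1/n₁ + 1/n₂) = 6.9439×√(1/25 + 1/32) = 1.8535
t = (x̄₁ - x̄₂)/SE = (72 - 78)/1.8535 = -3.2371
df = 55, t-critical = ±2.668
Decision: reject H₀

Answer: t = -3.2371, reject H₀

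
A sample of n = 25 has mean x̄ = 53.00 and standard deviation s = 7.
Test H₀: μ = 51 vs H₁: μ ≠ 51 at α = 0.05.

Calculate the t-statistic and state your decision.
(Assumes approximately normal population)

df = n - 1 = 24
SE = s/√n = 7/√25 = 1.4000
t = (x̄ - μ₀)/SE = (53.00 - 51)/1.4000 = 1.4286
Critical value: t_{0.025,24} = ±2.064
p-value ≈ 0.1660
Decision: fail to reject H₀

Answer: t = 1.4286, fail to reject H₀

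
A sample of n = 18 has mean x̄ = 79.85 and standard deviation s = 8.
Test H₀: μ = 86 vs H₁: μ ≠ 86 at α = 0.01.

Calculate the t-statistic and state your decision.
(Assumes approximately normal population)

df = n - 1 = 17
SE = s/√n = 8/√18 = 1.8856
t = (x̄ - μ₀)/SE = (79.85 - 86)/1.8856 = -3.2616
Critical value: t_{0.005,17} = ±2.898
p-value ≈ 0.0046
Decision: reject H₀

Answer: t = -3.2616, reject H₀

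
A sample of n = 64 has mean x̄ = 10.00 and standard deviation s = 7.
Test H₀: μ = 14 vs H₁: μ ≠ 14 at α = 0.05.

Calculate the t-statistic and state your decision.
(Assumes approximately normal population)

Answer: t = -4.5714, reject H₀

Derivation:
df = n - 1 = 63
SE = s/√n = 7/√64 = 0.8750
t = (x̄ - μ₀)/SE = (10.00 - 14)/0.8750 = -4.5714
Critical value: t_{0.025,63} = ±1.998
p-value < 0.0001
Decision: reject H₀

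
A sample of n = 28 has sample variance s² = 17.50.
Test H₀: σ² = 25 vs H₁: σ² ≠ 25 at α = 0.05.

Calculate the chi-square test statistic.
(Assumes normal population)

df = n - 1 = 27
χ² = (n-1)s²/σ₀² = 27×17.50/25 = 18.9000
Critical values: χ²_{0.975,27} = 14.573, χ²_{0.025,27} = 43.195
Rejection region: χ² < 14.573 or χ² > 43.195
Decision: fail to reject H₀

Answer: χ² = 18.9000, fail to reject H₀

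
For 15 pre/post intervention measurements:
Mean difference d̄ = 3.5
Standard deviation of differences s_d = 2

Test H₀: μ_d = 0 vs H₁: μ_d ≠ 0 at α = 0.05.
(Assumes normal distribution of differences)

df = n - 1 = 14
SE = s_d/√n = 2/√15 = 0.5164
t = d̄/SE = 3.5/0.5164 = 6.7777
Critical value: t_{0.025,14} = ±2.145
p-value < 0.0001
Decision: reject H₀

Answer: t = 6.7777, reject H₀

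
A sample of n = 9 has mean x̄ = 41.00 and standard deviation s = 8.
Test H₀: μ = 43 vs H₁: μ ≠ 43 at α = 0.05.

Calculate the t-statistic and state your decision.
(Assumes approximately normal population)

df = n - 1 = 8
SE = s/√n = 8/√9 = 2.6667
t = (x̄ - μ₀)/SE = (41.00 - 43)/2.6667 = -0.7500
Critical value: t_{0.025,8} = ±2.306
p-value ≈ 0.4747
Decision: fail to reject H₀

Answer: t = -0.7500, fail to reject H₀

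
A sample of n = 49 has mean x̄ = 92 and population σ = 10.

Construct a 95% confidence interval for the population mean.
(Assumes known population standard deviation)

Answer: (89.1999, 94.8001)

Derivation:
Confidence level: 95%, α = 0.05
z_0.025 = 1.960
SE = σ/√n = 10/√49 = 1.4286
Margin of error = 1.960 × 1.4286 = 2.8001
CI: x̄ ± margin = 92 ± 2.8001
CI: (89.1999, 94.8001)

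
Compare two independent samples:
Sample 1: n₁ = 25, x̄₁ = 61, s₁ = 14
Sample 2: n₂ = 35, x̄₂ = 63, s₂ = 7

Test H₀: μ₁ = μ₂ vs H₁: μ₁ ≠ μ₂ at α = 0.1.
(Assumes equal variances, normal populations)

Answer: t = -0.7288, fail to reject H₀

Derivation:
Pooled variance: s²_p = [24×14² + 34×7²]/(58) = 109.8276
s_p = 10.4799
SE = s_p×√(1/n₁ + 1/n₂) = 10.4799×√(1/25 + 1/35) = 2.7443
t = (x̄₁ - x̄₂)/SE = (61 - 63)/2.7443 = -0.7288
df = 58, t-critical = ±1.672
Decision: fail to reject H₀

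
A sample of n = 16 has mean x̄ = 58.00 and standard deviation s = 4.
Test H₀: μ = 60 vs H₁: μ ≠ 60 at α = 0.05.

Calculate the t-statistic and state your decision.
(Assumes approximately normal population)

df = n - 1 = 15
SE = s/√n = 4/√16 = 1.0000
t = (x̄ - μ₀)/SE = (58.00 - 60)/1.0000 = -2.0000
Critical value: t_{0.025,15} = ±2.131
p-value ≈ 0.0639
Decision: fail to reject H₀

Answer: t = -2.0000, fail to reject H₀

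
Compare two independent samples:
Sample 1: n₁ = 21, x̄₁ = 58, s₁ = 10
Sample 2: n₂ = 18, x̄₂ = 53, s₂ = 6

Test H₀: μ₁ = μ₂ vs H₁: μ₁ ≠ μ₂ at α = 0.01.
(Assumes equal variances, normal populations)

Answer: t = 1.8527, fail to reject H₀

Derivation:
Pooled variance: s²_p = [20×10² + 17×6²]/(37) = 70.5946
s_p = 8.4021
SE = s_p×√(1/n₁ + 1/n₂) = 8.4021×√(1/21 + 1/18) = 2.6988
t = (x̄₁ - x̄₂)/SE = (58 - 53)/2.6988 = 1.8527
df = 37, t-critical = ±2.715
Decision: fail to reject H₀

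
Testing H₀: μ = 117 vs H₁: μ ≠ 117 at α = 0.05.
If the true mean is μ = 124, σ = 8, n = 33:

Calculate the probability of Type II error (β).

Answer: β ≈ 0.0011

Derivation:
SE = σ/√n = 8/√33 = 1.3926
Critical values: μ₀ ± z_0.025×SE = 117 ± 1.960×1.3926
Acceptance region: (114.2705, 119.7295)
Under H₁ (μ = 124): z_high = (119.7295 - 124)/1.3926 = -3.0666, z_low = (114.2705 - 124)/1.3926 = -6.9866
β = P(not reject | H₁) = Φ(-3.0666) - Φ(-6.9866) ≈ 0.0011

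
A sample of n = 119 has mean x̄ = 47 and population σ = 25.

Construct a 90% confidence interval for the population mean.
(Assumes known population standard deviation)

Confidence level: 90%, α = 0.1
z_0.05 = 1.645
SE = σ/√n = 25/√119 = 2.2917
Margin of error = 1.645 × 2.2917 = 3.7698
CI: x̄ ± margin = 47 ± 3.7698
CI: (43.2302, 50.7698)

Answer: (43.2302, 50.7698)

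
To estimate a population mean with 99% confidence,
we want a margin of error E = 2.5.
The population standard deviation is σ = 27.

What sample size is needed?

Answer: n = 774

Derivation:
z_0.005 = 2.576
n = (z×σ/E)² = (2.576×27/2.5)²
n = 773.9969
Round up: n = 774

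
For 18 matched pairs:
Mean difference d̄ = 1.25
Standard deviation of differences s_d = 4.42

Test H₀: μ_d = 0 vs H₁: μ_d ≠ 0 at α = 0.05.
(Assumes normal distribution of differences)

df = n - 1 = 17
SE = s_d/√n = 4.42/√18 = 1.0418
t = d̄/SE = 1.25/1.0418 = 1.1998
Critical value: t_{0.025,17} = ±2.110
p-value ≈ 0.2467
Decision: fail to reject H₀

Answer: t = 1.1998, fail to reject H₀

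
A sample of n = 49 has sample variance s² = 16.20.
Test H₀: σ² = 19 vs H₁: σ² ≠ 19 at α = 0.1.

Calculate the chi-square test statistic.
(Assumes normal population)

Answer: χ² = 40.9263, fail to reject H₀

Derivation:
df = n - 1 = 48
χ² = (n-1)s²/σ₀² = 48×16.20/19 = 40.9263
Critical values: χ²_{0.95,48} = 33.098, χ²_{0.05,48} = 65.171
Rejection region: χ² < 33.098 or χ² > 65.171
Decision: fail to reject H₀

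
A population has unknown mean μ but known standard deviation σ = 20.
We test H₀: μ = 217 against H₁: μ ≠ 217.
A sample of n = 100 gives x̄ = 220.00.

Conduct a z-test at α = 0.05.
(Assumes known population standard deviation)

Answer: z = 1.5000, fail to reject H₀

Derivation:
Standard error: SE = σ/√n = 20/√100 = 2.0000
z-statistic: z = (x̄ - μ₀)/SE = (220.00 - 217)/2.0000 = 1.5000
Critical value: ±1.960
p-value = 0.1336
Decision: fail to reject H₀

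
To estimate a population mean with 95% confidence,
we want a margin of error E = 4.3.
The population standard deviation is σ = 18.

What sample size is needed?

Answer: n = 68

Derivation:
z_0.025 = 1.960
n = (z×σ/E)² = (1.960×18/4.3)²
n = 67.3163
Round up: n = 68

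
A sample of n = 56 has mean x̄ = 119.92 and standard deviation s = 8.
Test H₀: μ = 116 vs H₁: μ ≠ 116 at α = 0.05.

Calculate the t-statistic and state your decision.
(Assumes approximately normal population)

df = n - 1 = 55
SE = s/√n = 8/√56 = 1.0690
t = (x̄ - μ₀)/SE = (119.92 - 116)/1.0690 = 3.6670
Critical value: t_{0.025,55} = ±2.004
p-value ≈ 0.0006
Decision: reject H₀

Answer: t = 3.6670, reject H₀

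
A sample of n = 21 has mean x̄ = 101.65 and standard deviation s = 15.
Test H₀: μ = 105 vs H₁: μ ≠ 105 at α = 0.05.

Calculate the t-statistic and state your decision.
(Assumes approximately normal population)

Answer: t = -1.0234, fail to reject H₀

Derivation:
df = n - 1 = 20
SE = s/√n = 15/√21 = 3.2733
t = (x̄ - μ₀)/SE = (101.65 - 105)/3.2733 = -1.0234
Critical value: t_{0.025,20} = ±2.086
p-value ≈ 0.3183
Decision: fail to reject H₀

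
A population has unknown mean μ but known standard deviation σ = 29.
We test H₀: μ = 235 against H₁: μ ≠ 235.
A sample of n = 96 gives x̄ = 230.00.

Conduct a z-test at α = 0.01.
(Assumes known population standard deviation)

Standard error: SE = σ/√n = 29/√96 = 2.9598
z-statistic: z = (x̄ - μ₀)/SE = (230.00 - 235)/2.9598 = -1.6893
Critical value: ±2.576
p-value = 0.0912
Decision: fail to reject H₀

Answer: z = -1.6893, fail to reject H₀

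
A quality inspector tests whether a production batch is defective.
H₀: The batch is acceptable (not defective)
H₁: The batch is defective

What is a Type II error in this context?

A Type I error (probability α) occurs when we reject a true H₀.
A Type II error (probability β) occurs when we fail to reject a false H₀.

Answer: Shipping a defective batch to customers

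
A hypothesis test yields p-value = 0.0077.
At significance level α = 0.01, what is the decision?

Answer: reject H₀

Derivation:
Compare p-value to α:
0.0077 < 0.01
Decision: reject H₀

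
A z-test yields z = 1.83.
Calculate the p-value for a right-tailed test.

For z = 1.83:
p = P(Z > 1.83) = 1 - Φ(1.83) = 0.0336

Answer: p-value ≈ 0.0336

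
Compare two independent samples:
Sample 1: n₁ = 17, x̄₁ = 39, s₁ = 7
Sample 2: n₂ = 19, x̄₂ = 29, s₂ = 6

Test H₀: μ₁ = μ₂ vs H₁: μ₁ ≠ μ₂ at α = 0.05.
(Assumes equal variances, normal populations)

Answer: t = 4.6155, reject H₀

Derivation:
Pooled variance: s²_p = [16×7² + 18×6²]/(34) = 42.1176
s_p = 6.4898
SE = s_p×√(1/n₁ + 1/n₂) = 6.4898×√(1/17 + 1/19) = 2.1666
t = (x̄₁ - x̄₂)/SE = (39 - 29)/2.1666 = 4.6155
df = 34, t-critical = ±2.032
Decision: reject H₀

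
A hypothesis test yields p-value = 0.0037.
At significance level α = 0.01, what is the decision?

Compare p-value to α:
0.0037 < 0.01
Decision: reject H₀

Answer: reject H₀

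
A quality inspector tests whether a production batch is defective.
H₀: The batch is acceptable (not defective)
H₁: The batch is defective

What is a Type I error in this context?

A Type I error (probability α) occurs when we reject a true H₀.
A Type II error (probability β) occurs when we fail to reject a false H₀.

Answer: Rejecting an acceptable batch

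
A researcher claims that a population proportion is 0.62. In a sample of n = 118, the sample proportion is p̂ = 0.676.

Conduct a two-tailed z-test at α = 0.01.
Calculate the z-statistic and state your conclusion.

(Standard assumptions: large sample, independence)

H₀: p = 0.62, H₁: p ≠ 0.62
Standard error: SE = √(p₀(1-p₀)/n) = √(0.62×0.38/118) = 0.044683
z-statistic: z = (p̂ - p₀)/SE = (0.676 - 0.62)/0.044683 = 1.2533
Critical value: z_0.005 = ±2.576
p-value = 0.2101
Decision: fail to reject H₀ at α = 0.01

Answer: z = 1.2533, fail to reject H₀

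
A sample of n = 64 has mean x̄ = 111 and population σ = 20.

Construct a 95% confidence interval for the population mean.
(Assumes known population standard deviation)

Confidence level: 95%, α = 0.05
z_0.025 = 1.960
SE = σ/√n = 20/√64 = 2.5000
Margin of error = 1.960 × 2.5000 = 4.9000
CI: x̄ ± margin = 111 ± 4.9000
CI: (106.1000, 115.9000)

Answer: (106.1000, 115.9000)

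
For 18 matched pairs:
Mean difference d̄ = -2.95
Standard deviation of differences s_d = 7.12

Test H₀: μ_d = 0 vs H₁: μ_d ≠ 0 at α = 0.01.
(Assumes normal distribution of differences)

Answer: t = -1.7578, fail to reject H₀

Derivation:
df = n - 1 = 17
SE = s_d/√n = 7.12/√18 = 1.6782
t = d̄/SE = -2.95/1.6782 = -1.7578
Critical value: t_{0.005,17} = ±2.898
p-value ≈ 0.0968
Decision: fail to reject H₀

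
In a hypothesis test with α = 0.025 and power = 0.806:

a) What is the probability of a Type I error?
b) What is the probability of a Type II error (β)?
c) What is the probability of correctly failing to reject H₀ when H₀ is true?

a) Type I error probability = α = 0.025
b) Power = P(reject H₀ | H₁ true) = 1 - β = 0.806, so Type II error probability = β = 1 - Power = 0.194
c) P(fail to reject H₀ | H₀ true) = 1 - α = 0.975

Answer: a) 0.025, b) 0.194, c) 0.975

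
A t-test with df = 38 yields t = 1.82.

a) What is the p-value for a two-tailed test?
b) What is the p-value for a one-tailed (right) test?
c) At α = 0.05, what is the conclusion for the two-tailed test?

Using t-distribution with df = 38:
a) Two-tailed: p = 2×P(T > 1.82) = 0.0766
b) One-tailed: p = P(T > 1.82) = 0.0383
c) 0.0766 ≥ 0.05, fail to reject H₀

Answer: a) 0.0766, b) 0.0383, c) fail to reject H₀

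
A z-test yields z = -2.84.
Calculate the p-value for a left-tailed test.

For z = -2.84:
p = P(Z < -2.84) = Φ(-2.84) = 0.0023

Answer: p-value ≈ 0.0023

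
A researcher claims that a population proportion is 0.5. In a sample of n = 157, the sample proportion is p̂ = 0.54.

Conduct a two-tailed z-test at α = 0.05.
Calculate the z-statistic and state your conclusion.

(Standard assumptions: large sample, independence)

Answer: z = 1.0024, fail to reject H₀

Derivation:
H₀: p = 0.5, H₁: p ≠ 0.5
Standard error: SE = √(p₀(1-p₀)/n) = √(0.5×0.5/157) = 0.039904
z-statistic: z = (p̂ - p₀)/SE = (0.54 - 0.5)/0.039904 = 1.0024
Critical value: z_0.025 = ±1.960
p-value = 0.3162
Decision: fail to reject H₀ at α = 0.05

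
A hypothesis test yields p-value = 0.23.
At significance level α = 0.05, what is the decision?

Answer: fail to reject H₀

Derivation:
Compare p-value to α:
0.23 ≥ 0.05
Decision: fail to reject H₀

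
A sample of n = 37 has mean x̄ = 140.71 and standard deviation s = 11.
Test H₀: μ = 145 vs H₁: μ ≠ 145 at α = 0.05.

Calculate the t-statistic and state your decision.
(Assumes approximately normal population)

Answer: t = -2.3723, reject H₀

Derivation:
df = n - 1 = 36
SE = s/√n = 11/√37 = 1.8084
t = (x̄ - μ₀)/SE = (140.71 - 145)/1.8084 = -2.3723
Critical value: t_{0.025,36} = ±2.028
p-value ≈ 0.0231
Decision: reject H₀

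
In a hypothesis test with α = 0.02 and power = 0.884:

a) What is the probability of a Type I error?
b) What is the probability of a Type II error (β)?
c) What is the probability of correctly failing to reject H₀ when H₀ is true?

a) Type I error probability = α = 0.02
b) Power = P(reject H₀ | H₁ true) = 1 - β = 0.884, so Type II error probability = β = 1 - Power = 0.116
c) P(fail to reject H₀ | H₀ true) = 1 - α = 0.98

Answer: a) 0.02, b) 0.116, c) 0.98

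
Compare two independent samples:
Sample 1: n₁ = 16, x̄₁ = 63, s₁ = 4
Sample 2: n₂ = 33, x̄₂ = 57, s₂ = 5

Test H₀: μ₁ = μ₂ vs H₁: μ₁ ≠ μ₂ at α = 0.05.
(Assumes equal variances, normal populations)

Pooled variance: s²_p = [15×4² + 32×5²]/(47) = 22.1277
s_p = 4.7040
SE = s_p×√(1/n₁ + 1/n₂) = 4.7040×√(1/16 + 1/33) = 1.4330
t = (x̄₁ - x̄₂)/SE = (63 - 57)/1.4330 = 4.1870
df = 47, t-critical = ±2.012
Decision: reject H₀

Answer: t = 4.1870, reject H₀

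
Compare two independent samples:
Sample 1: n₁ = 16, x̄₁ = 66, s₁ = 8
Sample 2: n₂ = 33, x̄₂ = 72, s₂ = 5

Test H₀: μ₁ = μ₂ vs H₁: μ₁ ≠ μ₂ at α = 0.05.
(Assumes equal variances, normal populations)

Answer: t = -3.2185, reject H₀

Derivation:
Pooled variance: s²_p = [15×8² + 32×5²]/(47) = 37.4468
s_p = 6.1194
SE = s_p×√(1/n₁ + 1/n₂) = 6.1194×√(1/16 + 1/33) = 1.8642
t = (x̄₁ - x̄₂)/SE = (66 - 72)/1.8642 = -3.2185
df = 47, t-critical = ±2.012
Decision: reject H₀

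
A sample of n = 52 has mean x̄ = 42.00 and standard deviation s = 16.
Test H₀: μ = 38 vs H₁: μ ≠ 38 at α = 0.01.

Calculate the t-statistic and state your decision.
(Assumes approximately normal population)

Answer: t = 1.8028, fail to reject H₀

Derivation:
df = n - 1 = 51
SE = s/√n = 16/√52 = 2.2188
t = (x̄ - μ₀)/SE = (42.00 - 38)/2.2188 = 1.8028
Critical value: t_{0.005,51} = ±2.676
p-value ≈ 0.0773
Decision: fail to reject H₀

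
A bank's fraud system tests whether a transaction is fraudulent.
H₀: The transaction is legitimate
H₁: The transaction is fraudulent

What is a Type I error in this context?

Type I error: rejecting H₀ when it is actually true (false positive).
Type II error: failing to reject H₀ when H₁ is actually true (false negative).

Answer: Blocking a legitimate transaction as fraud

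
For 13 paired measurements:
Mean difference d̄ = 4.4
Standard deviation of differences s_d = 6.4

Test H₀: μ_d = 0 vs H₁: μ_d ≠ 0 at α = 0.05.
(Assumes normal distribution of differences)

Answer: t = 2.4789, reject H₀

Derivation:
df = n - 1 = 12
SE = s_d/√n = 6.4/√13 = 1.7750
t = d̄/SE = 4.4/1.7750 = 2.4789
Critical value: t_{0.025,12} = ±2.179
p-value ≈ 0.0290
Decision: reject H₀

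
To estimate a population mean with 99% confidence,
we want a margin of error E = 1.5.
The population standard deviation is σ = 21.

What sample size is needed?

Answer: n = 1301

Derivation:
z_0.005 = 2.576
n = (z×σ/E)² = (2.576×21/1.5)²
n = 1300.6121
Round up: n = 1301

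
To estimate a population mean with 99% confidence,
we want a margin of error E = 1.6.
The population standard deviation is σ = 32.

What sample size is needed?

z_0.005 = 2.576
n = (z×σ/E)² = (2.576×32/1.6)²
n = 2654.3104
Round up: n = 2655

Answer: n = 2655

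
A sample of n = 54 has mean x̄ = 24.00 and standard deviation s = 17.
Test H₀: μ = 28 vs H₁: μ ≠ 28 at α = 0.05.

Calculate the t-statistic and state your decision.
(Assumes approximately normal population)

df = n - 1 = 53
SE = s/√n = 17/√54 = 2.3134
t = (x̄ - μ₀)/SE = (24.00 - 28)/2.3134 = -1.7291
Critical value: t_{0.025,53} = ±2.006
p-value ≈ 0.0896
Decision: fail to reject H₀

Answer: t = -1.7291, fail to reject H₀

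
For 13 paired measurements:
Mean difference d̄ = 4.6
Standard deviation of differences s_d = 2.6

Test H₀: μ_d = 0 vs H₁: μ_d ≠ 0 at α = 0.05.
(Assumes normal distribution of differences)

Answer: t = 6.3791, reject H₀

Derivation:
df = n - 1 = 12
SE = s_d/√n = 2.6/√13 = 0.7211
t = d̄/SE = 4.6/0.7211 = 6.3791
Critical value: t_{0.025,12} = ±2.179
p-value < 0.0001
Decision: reject H₀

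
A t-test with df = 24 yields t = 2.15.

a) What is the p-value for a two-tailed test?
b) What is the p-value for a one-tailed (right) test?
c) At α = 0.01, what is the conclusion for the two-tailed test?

Using t-distribution with df = 24:
a) Two-tailed: p = 2×P(T > 2.15) = 0.0418
b) One-tailed: p = P(T > 2.15) = 0.0209
c) 0.0418 ≥ 0.01, fail to reject H₀

Answer: a) 0.0418, b) 0.0209, c) fail to reject H₀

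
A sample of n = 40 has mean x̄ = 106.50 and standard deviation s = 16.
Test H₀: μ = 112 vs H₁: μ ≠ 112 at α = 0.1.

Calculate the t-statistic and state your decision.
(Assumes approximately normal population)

Answer: t = -2.1741, reject H₀

Derivation:
df = n - 1 = 39
SE = s/√n = 16/√40 = 2.5298
t = (x̄ - μ₀)/SE = (106.50 - 112)/2.5298 = -2.1741
Critical value: t_{0.05,39} = ±1.685
p-value ≈ 0.0358
Decision: reject H₀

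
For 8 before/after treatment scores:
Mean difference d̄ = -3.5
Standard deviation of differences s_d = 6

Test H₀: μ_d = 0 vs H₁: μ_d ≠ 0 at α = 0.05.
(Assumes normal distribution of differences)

Answer: t = -1.6499, fail to reject H₀

Derivation:
df = n - 1 = 7
SE = s_d/√n = 6/√8 = 2.1213
t = d̄/SE = -3.5/2.1213 = -1.6499
Critical value: t_{0.025,7} = ±2.365
p-value ≈ 0.1429
Decision: fail to reject H₀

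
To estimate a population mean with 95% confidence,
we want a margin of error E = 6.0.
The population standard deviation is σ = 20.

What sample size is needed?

Answer: n = 43

Derivation:
z_0.025 = 1.960
n = (z×σ/E)² = (1.960×20/6.0)²
n = 42.6844
Round up: n = 43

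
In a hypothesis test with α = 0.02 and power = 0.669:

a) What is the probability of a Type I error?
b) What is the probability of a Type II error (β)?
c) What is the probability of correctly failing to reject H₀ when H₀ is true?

a) Type I error probability = α = 0.02
b) Power = P(reject H₀ | H₁ true) = 1 - β = 0.669, so Type II error probability = β = 1 - Power = 0.331
c) P(fail to reject H₀ | H₀ true) = 1 - α = 0.98

Answer: a) 0.02, b) 0.331, c) 0.98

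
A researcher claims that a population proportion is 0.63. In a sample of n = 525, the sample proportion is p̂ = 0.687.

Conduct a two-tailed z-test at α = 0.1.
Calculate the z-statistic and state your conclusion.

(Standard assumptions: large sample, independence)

Answer: z = 2.7051, reject H₀

Derivation:
H₀: p = 0.63, H₁: p ≠ 0.63
Standard error: SE = √(p₀(1-p₀)/n) = √(0.63×0.37/525) = 0.021071
z-statistic: z = (p̂ - p₀)/SE = (0.687 - 0.63)/0.021071 = 2.7051
Critical value: z_0.05 = ±1.645
p-value = 0.0068
Decision: reject H₀ at α = 0.1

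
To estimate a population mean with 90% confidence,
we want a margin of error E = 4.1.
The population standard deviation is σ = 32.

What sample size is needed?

z_0.05 = 1.645
n = (z×σ/E)² = (1.645×32/4.1)²
n = 164.8405
Round up: n = 165

Answer: n = 165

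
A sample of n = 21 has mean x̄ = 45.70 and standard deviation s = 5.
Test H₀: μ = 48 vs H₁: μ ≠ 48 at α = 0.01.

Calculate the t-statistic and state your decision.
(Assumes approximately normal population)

Answer: t = -2.1080, fail to reject H₀

Derivation:
df = n - 1 = 20
SE = s/√n = 5/√21 = 1.0911
t = (x̄ - μ₀)/SE = (45.70 - 48)/1.0911 = -2.1080
Critical value: t_{0.005,20} = ±2.845
p-value ≈ 0.0478
Decision: fail to reject H₀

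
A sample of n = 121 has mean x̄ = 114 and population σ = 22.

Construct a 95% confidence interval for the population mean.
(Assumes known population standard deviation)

Answer: (110.0800, 117.9200)

Derivation:
Confidence level: 95%, α = 0.05
z_0.025 = 1.960
SE = σ/√n = 22/√121 = 2.0000
Margin of error = 1.960 × 2.0000 = 3.9200
CI: x̄ ± margin = 114 ± 3.9200
CI: (110.0800, 117.9200)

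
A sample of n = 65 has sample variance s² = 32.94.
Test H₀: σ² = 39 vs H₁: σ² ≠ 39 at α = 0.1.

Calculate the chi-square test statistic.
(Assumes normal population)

df = n - 1 = 64
χ² = (n-1)s²/σ₀² = 64×32.94/39 = 54.0554
Critical values: χ²_{0.95,64} = 46.595, χ²_{0.05,64} = 83.675
Rejection region: χ² < 46.595 or χ² > 83.675
Decision: fail to reject H₀

Answer: χ² = 54.0554, fail to reject H₀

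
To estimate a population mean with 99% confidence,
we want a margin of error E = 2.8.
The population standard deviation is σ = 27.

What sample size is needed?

z_0.005 = 2.576
n = (z×σ/E)² = (2.576×27/2.8)²
n = 617.0256
Round up: n = 618

Answer: n = 618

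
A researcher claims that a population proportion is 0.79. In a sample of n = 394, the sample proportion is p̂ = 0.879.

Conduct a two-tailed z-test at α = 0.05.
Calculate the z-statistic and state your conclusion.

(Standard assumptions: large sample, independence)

H₀: p = 0.79, H₁: p ≠ 0.79
Standard error: SE = √(p₀(1-p₀)/n) = √(0.79×0.21/394) = 0.020520
z-statistic: z = (p̂ - p₀)/SE = (0.879 - 0.79)/0.020520 = 4.3372
Critical value: z_0.025 = ±1.960
p-value < 0.0001
Decision: reject H₀ at α = 0.05

Answer: z = 4.3372, reject H₀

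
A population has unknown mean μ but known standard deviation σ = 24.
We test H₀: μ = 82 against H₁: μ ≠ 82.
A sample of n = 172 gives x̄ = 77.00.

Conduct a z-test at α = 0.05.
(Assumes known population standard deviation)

Answer: z = -2.7322, reject H₀

Derivation:
Standard error: SE = σ/√n = 24/√172 = 1.8300
z-statistic: z = (x̄ - μ₀)/SE = (77.00 - 82)/1.8300 = -2.7322
Critical value: ±1.960
p-value = 0.0063
Decision: reject H₀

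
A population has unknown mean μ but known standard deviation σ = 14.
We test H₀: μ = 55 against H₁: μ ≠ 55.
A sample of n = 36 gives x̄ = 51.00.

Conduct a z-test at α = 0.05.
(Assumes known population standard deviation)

Standard error: SE = σ/√n = 14/√36 = 2.3333
z-statistic: z = (x̄ - μ₀)/SE = (51.00 - 55)/2.3333 = -1.7143
Critical value: ±1.960
p-value = 0.0865
Decision: fail to reject H₀

Answer: z = -1.7143, fail to reject H₀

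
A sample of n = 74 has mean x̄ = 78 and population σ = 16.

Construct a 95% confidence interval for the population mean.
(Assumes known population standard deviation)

Answer: (74.3544, 81.6456)

Derivation:
Confidence level: 95%, α = 0.05
z_0.025 = 1.960
SE = σ/√n = 16/√74 = 1.8600
Margin of error = 1.960 × 1.8600 = 3.6456
CI: x̄ ± margin = 78 ± 3.6456
CI: (74.3544, 81.6456)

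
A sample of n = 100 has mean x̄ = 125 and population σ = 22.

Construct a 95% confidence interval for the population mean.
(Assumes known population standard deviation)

Confidence level: 95%, α = 0.05
z_0.025 = 1.960
SE = σ/√n = 22/√100 = 2.2000
Margin of error = 1.960 × 2.2000 = 4.3120
CI: x̄ ± margin = 125 ± 4.3120
CI: (120.6880, 129.3120)

Answer: (120.6880, 129.3120)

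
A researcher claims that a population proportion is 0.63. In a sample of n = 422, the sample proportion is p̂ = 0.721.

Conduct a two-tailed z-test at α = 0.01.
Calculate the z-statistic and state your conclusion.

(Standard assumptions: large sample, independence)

Answer: z = 3.8718, reject H₀

Derivation:
H₀: p = 0.63, H₁: p ≠ 0.63
Standard error: SE = √(p₀(1-p₀)/n) = √(0.63×0.37/422) = 0.023503
z-statistic: z = (p̂ - p₀)/SE = (0.721 - 0.63)/0.023503 = 3.8718
Critical value: z_0.005 = ±2.576
p-value = 0.0001
Decision: reject H₀ at α = 0.01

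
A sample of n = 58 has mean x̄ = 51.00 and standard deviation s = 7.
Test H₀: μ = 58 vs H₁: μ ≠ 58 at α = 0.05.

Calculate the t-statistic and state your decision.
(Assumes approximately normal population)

df = n - 1 = 57
SE = s/√n = 7/√58 = 0.9191
t = (x̄ - μ₀)/SE = (51.00 - 58)/0.9191 = -7.6161
Critical value: t_{0.025,57} = ±2.002
p-value < 0.0001
Decision: reject H₀

Answer: t = -7.6161, reject H₀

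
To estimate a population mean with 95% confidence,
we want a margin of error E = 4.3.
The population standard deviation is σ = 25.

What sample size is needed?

Answer: n = 130

Derivation:
z_0.025 = 1.960
n = (z×σ/E)² = (1.960×25/4.3)²
n = 129.8540
Round up: n = 130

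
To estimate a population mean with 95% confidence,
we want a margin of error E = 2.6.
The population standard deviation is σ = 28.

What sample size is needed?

Answer: n = 446

Derivation:
z_0.025 = 1.960
n = (z×σ/E)² = (1.960×28/2.6)²
n = 445.5347
Round up: n = 446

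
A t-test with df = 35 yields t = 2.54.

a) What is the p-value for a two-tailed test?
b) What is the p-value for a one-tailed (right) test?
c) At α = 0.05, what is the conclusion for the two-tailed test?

Using t-distribution with df = 35:
a) Two-tailed: p = 2×P(T > 2.54) = 0.0157
b) One-tailed: p = P(T > 2.54) = 0.0078
c) 0.0157 < 0.05, reject H₀

Answer: a) 0.0157, b) 0.0078, c) reject H₀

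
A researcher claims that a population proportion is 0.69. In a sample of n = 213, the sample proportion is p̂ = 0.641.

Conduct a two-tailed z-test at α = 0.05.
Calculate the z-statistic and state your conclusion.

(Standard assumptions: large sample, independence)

H₀: p = 0.69, H₁: p ≠ 0.69
Standard error: SE = √(p₀(1-p₀)/n) = √(0.69×0.31/213) = 0.031690
z-statistic: z = (p̂ - p₀)/SE = (0.641 - 0.69)/0.031690 = -1.5462
Critical value: z_0.025 = ±1.960
p-value = 0.1221
Decision: fail to reject H₀ at α = 0.05

Answer: z = -1.5462, fail to reject H₀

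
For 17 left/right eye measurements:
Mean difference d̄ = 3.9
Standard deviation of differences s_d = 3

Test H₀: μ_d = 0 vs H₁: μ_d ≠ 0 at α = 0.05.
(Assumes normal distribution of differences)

df = n - 1 = 16
SE = s_d/√n = 3/√17 = 0.7276
t = d̄/SE = 3.9/0.7276 = 5.3601
Critical value: t_{0.025,16} = ±2.120
p-value ≈ 0.0001
Decision: reject H₀

Answer: t = 5.3601, reject H₀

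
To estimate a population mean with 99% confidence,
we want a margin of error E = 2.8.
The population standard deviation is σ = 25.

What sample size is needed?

Answer: n = 529

Derivation:
z_0.005 = 2.576
n = (z×σ/E)² = (2.576×25/2.8)²
n = 529.0000
Already a whole number: n = 529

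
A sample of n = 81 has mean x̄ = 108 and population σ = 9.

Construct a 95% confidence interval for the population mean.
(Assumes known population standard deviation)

Answer: (106.0400, 109.9600)

Derivation:
Confidence level: 95%, α = 0.05
z_0.025 = 1.960
SE = σ/√n = 9/√81 = 1.0000
Margin of error = 1.960 × 1.0000 = 1.9600
CI: x̄ ± margin = 108 ± 1.9600
CI: (106.0400, 109.9600)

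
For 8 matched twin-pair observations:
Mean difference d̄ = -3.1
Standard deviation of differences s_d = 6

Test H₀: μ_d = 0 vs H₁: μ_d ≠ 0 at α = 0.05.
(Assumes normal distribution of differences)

Answer: t = -1.4614, fail to reject H₀

Derivation:
df = n - 1 = 7
SE = s_d/√n = 6/√8 = 2.1213
t = d̄/SE = -3.1/2.1213 = -1.4614
Critical value: t_{0.025,7} = ±2.365
p-value ≈ 0.1873
Decision: fail to reject H₀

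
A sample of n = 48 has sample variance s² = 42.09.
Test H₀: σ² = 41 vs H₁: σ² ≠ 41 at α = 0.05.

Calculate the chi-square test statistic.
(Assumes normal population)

Answer: χ² = 48.2495, fail to reject H₀

Derivation:
df = n - 1 = 47
χ² = (n-1)s²/σ₀² = 47×42.09/41 = 48.2495
Critical values: χ²_{0.975,47} = 29.956, χ²_{0.025,47} = 67.821
Rejection region: χ² < 29.956 or χ² > 67.821
Decision: fail to reject H₀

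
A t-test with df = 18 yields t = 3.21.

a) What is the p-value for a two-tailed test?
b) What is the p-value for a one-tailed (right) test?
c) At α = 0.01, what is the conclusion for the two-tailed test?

Using t-distribution with df = 18:
a) Two-tailed: p = 2×P(T > 3.21) = 0.0049
b) One-tailed: p = P(T > 3.21) = 0.0024
c) 0.0049 < 0.01, reject H₀

Answer: a) 0.0049, b) 0.0024, c) reject H₀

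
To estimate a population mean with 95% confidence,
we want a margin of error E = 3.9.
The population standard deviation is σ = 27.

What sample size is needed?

Answer: n = 185

Derivation:
z_0.025 = 1.960
n = (z×σ/E)² = (1.960×27/3.9)²
n = 184.1240
Round up: n = 185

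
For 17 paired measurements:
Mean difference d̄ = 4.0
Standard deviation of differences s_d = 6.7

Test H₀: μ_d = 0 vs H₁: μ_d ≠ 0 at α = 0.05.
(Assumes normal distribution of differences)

df = n - 1 = 16
SE = s_d/√n = 6.7/√17 = 1.6250
t = d̄/SE = 4.0/1.6250 = 2.4615
Critical value: t_{0.025,16} = ±2.120
p-value ≈ 0.0256
Decision: reject H₀

Answer: t = 2.4615, reject H₀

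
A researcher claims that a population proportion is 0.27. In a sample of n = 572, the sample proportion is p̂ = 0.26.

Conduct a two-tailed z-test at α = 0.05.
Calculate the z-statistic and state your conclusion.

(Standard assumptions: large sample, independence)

Answer: z = -0.5387, fail to reject H₀

Derivation:
H₀: p = 0.27, H₁: p ≠ 0.27
Standard error: SE = √(p₀(1-p₀)/n) = √(0.27×0.73/572) = 0.018563
z-statistic: z = (p̂ - p₀)/SE = (0.26 - 0.27)/0.018563 = -0.5387
Critical value: z_0.025 = ±1.960
p-value = 0.5901
Decision: fail to reject H₀ at α = 0.05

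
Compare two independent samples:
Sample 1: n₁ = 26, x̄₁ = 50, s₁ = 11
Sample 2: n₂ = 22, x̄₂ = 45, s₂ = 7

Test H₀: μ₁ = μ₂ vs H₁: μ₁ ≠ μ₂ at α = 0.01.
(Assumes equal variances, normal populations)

Pooled variance: s²_p = [25×11² + 21×7²]/(46) = 88.1304
s_p = 9.3878
SE = s_p×√(1/n₁ + 1/n₂) = 9.3878×√(1/26 + 1/22) = 2.7195
t = (x̄₁ - x̄₂)/SE = (50 - 45)/2.7195 = 1.8386
df = 46, t-critical = ±2.687
Decision: fail to reject H₀

Answer: t = 1.8386, fail to reject H₀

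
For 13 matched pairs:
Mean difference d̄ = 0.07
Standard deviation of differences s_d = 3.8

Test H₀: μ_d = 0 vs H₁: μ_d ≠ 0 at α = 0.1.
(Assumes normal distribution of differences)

df = n - 1 = 12
SE = s_d/√n = 3.8/√13 = 1.0539
t = d̄/SE = 0.07/1.0539 = 0.0664
Critical value: t_{0.05,12} = ±1.782
p-value ≈ 0.9482
Decision: fail to reject H₀

Answer: t = 0.0664, fail to reject H₀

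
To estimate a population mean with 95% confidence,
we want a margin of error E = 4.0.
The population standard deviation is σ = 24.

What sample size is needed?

z_0.025 = 1.960
n = (z×σ/E)² = (1.960×24/4.0)²
n = 138.2976
Round up: n = 139

Answer: n = 139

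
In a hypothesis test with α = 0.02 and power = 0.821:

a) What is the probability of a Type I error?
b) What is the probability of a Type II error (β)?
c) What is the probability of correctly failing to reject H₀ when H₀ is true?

Answer: a) 0.02, b) 0.179, c) 0.98

Derivation:
a) Type I error probability = α = 0.02
b) Power = P(reject H₀ | H₁ true) = 1 - β = 0.821, so Type II error probability = β = 1 - Power = 0.179
c) P(fail to reject H₀ | H₀ true) = 1 - α = 0.98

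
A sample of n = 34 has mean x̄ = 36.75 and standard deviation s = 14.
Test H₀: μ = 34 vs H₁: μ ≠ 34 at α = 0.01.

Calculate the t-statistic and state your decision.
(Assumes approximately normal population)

df = n - 1 = 33
SE = s/√n = 14/√34 = 2.4010
t = (x̄ - μ₀)/SE = (36.75 - 34)/2.4010 = 1.1454
Critical value: t_{0.005,33} = ±2.733
p-value ≈ 0.2603
Decision: fail to reject H₀

Answer: t = 1.1454, fail to reject H₀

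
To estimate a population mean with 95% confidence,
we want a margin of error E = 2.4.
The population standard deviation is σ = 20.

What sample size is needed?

z_0.025 = 1.960
n = (z×σ/E)² = (1.960×20/2.4)²
n = 266.7778
Round up: n = 267

Answer: n = 267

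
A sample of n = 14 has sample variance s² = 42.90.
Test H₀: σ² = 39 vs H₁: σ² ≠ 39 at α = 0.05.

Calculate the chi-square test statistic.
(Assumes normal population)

Answer: χ² = 14.3000, fail to reject H₀

Derivation:
df = n - 1 = 13
χ² = (n-1)s²/σ₀² = 13×42.90/39 = 14.3000
Critical values: χ²_{0.975,13} = 5.009, χ²_{0.025,13} = 24.736
Rejection region: χ² < 5.009 or χ² > 24.736
Decision: fail to reject H₀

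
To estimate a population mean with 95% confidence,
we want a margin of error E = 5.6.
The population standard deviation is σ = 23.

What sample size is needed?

z_0.025 = 1.960
n = (z×σ/E)² = (1.960×23/5.6)²
n = 64.8025
Round up: n = 65

Answer: n = 65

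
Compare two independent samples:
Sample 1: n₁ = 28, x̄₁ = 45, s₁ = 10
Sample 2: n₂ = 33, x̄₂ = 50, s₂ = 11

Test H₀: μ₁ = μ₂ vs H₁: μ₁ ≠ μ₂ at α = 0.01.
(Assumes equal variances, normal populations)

Answer: t = -1.8438, fail to reject H₀

Derivation:
Pooled variance: s²_p = [27×10² + 32×11²]/(59) = 111.3898
s_p = 10.5541
SE = s_p×√(1/n₁ + 1/n₂) = 10.5541×√(1/28 + 1/33) = 2.7118
t = (x̄₁ - x̄₂)/SE = (45 - 50)/2.7118 = -1.8438
df = 59, t-critical = ±2.662
Decision: fail to reject H₀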